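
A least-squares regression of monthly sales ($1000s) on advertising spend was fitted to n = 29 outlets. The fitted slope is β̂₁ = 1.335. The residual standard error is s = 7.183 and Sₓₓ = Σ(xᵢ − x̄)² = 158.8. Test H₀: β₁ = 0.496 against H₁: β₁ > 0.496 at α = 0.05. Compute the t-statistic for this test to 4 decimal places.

t = 1.4719

SE(β̂₁) = s/√Sₓₓ = 7.183/√158.8 = 0.570008.
t = (1.335 − 0.496) / 0.570008 = 1.4719.
df = n − 2 = 27.
One-sided p ≈ 0.0763, which is ≥ 0.05, so fail to reject H₀.
The data do not give significant evidence that the true slope on advertising spend exceeds 0.496 $1000s per unit.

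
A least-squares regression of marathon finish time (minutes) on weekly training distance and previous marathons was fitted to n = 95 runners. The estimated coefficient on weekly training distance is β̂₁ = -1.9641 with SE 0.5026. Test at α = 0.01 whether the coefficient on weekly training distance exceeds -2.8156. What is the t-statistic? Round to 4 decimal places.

H₀: β₁ = -2.8156 vs H₁: β₁ > -2.8156.
t = (β̂₁ − β₁⁰)/SE = (-1.9641 − (-2.8156)) / 0.5026 = 1.6942.
df = n − k − 1 = 95 − 2 − 1 = 92.
One-sided p ≈ 0.0468, which is ≥ 0.01, so fail to reject H₀.
The data do not give significant evidence that the true slope on weekly training distance exceeds -2.8156 minutes per unit, holding the other predictors fixed.

t = 1.6942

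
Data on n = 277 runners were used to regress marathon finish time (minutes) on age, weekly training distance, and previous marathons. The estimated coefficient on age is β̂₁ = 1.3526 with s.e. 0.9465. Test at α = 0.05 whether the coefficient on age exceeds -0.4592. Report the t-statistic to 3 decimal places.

t = 1.914

H₀: β₁ = -0.4592 vs H₁: β₁ > -0.4592.
t = (β̂₁ − β₁⁰)/SE = (1.3526 − (-0.4592)) / 0.9465 = 1.914.
df = n − k − 1 = 277 − 3 − 1 = 273.
One-sided p ≈ 0.0283, which is < 0.05, so reject H₀.
There is evidence that the true slope on age exceeds -0.4592 minutes per unit, holding the other predictors fixed.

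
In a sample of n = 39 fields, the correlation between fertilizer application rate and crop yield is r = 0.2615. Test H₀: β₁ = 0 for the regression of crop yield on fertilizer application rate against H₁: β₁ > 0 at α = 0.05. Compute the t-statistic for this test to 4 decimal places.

t = r·√(n − 2)/√(1 − r²) = 0.2615·√37/√0.931618 = 1.6480.
df = n − 2 = 37.
One-sided p ≈ 0.0539, which is ≥ 0.05, so fail to reject H₀.
The data do not give significant evidence of a linear association between fertilizer application rate and crop yield.

t = 1.6480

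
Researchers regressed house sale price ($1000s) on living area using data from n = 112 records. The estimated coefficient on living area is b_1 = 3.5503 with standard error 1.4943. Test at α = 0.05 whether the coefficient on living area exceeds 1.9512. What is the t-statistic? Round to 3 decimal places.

H₀: β₁ = 1.9512 vs H₁: β₁ > 1.9512.
t = (b_1 − β₁⁰)/SE = (3.5503 − 1.9512) / 1.4943 = 1.070.
df = n − 2 = 112 − 2 = 110.
One-sided p ≈ 0.1435, which is ≥ 0.05, so fail to reject H₀.
The data do not give significant evidence that the true slope on living area exceeds 1.9512 $1000s per unit.

t = 1.070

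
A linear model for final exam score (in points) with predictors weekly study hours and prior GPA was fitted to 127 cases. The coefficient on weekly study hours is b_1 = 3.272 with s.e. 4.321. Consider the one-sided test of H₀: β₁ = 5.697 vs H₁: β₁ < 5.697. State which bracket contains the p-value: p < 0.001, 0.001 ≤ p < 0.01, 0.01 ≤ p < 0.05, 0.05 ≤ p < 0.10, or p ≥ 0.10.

t = (3.272 − 5.697) / 4.321 = -0.561.
df = n − k − 1 = 127 − 2 − 1 = 124.
One-sided p = P(T_{124} < t) ≈ 0.2878.
So p ≥ 0.10.

p ≥ 0.10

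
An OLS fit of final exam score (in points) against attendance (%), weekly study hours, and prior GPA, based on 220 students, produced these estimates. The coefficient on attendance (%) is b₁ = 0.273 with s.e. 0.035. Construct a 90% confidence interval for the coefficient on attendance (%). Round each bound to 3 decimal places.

(0.215, 0.331)

df = n − k − 1 = 220 − 3 − 1 = 216.
t* = t_{0.05, 216} = 1.651939.
Margin = t* × SE = 1.651939 × 0.035 = 0.05782.
CI: 0.273 ± 0.05782 → (0.215, 0.331).
With 90% confidence, each one-unit increase in attendance (%) is associated with a change of between 0.215 and 0.331 points in final exam score, holding the other predictors fixed.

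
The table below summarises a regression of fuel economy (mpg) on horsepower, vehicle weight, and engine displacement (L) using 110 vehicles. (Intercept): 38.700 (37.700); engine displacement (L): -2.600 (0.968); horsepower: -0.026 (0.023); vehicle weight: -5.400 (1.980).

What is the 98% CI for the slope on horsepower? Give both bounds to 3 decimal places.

(-0.080, 0.028)

Read off: b = -0.026, SE = 0.023 for horsepower.
df = n − k − 1 = 110 − 3 − 1 = 106.
t* = t_{0.01, 106} = 2.362043.
Margin = t* × SE = 2.362043 × 0.023 = 0.05433.
CI: -0.026 ± 0.05433 → (-0.080, 0.028).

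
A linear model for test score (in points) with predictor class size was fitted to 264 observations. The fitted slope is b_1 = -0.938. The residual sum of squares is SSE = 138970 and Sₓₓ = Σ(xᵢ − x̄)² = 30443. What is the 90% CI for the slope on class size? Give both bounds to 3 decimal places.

(-1.156, -0.720)

MSE = SSE/(n − 2) = 138970/262 = 530.42.
SE(b_1) = √(MSE/Sₓₓ) = √(530.42/30443) = 0.131998.
df = n − 2 = 262.
t* = t_{0.05, 262} = 1.65069.
Margin = t* × SE = 1.65069 × 0.131998 = 0.21789.
CI: -0.938 ± 0.21789 → (-1.156, -0.720).
With 90% confidence, each one-unit increase in class size is associated with a change of between -1.156 and -0.720 points in test score.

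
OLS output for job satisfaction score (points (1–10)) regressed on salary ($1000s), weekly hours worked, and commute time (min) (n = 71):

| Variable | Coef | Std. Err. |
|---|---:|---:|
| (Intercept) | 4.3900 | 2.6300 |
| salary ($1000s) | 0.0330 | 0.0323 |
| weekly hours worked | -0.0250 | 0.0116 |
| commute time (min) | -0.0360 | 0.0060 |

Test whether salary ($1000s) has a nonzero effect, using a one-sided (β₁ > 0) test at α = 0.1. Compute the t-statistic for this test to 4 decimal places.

t = 1.0217

Read off: b = 0.0330, SE = 0.0323 for salary ($1000s).
H₀: β₁ = 0 vs H₁: β₁ > 0.
t = 0.0330 / 0.0323 = 1.0217.
df = n − k − 1 = 71 − 3 − 1 = 67.
One-sided p ≈ 0.1553, which is ≥ 0.1, so fail to reject H₀.
The data do not give significant evidence that the true slope on salary ($1000s) is positive, holding the other predictors fixed.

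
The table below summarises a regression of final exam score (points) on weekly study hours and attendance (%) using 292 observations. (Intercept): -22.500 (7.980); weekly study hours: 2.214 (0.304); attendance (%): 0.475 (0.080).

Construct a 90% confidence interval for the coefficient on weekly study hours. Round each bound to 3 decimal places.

Read off: b = 2.214, SE = 0.304 for weekly study hours.
df = n − k − 1 = 292 − 2 − 1 = 289.
t* = t_{0.05, 289} = 1.650143.
Margin = t* × SE = 1.650143 × 0.304 = 0.50164.
CI: 2.214 ± 0.50164 → (1.712, 2.716).

(1.712, 2.716)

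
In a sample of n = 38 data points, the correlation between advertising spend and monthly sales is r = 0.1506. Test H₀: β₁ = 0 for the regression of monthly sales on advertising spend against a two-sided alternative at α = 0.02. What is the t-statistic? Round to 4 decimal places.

t = 0.9140

t = r·√(n − 2)/√(1 − r²) = 0.1506·√36/√0.97732 = 0.9140.
df = n − 2 = 36.
Two-sided p ≈ 0.3668, which is ≥ 0.02, so fail to reject H₀.
The data do not give significant evidence of a linear association between advertising spend and monthly sales.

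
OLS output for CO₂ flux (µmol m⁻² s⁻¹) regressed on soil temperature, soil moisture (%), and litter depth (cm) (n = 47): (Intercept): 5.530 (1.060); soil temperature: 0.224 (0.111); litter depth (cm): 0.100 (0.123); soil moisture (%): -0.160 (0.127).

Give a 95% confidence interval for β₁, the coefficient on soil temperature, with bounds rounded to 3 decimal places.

(0.000, 0.448)

Read off: b = 0.224, SE = 0.111 for soil temperature.
df = n − k − 1 = 47 − 3 − 1 = 43.
t* = t_{0.025, 43} = 2.016692.
Margin = t* × SE = 2.016692 × 0.111 = 0.22385.
CI: 0.224 ± 0.22385 → (0.000, 0.448).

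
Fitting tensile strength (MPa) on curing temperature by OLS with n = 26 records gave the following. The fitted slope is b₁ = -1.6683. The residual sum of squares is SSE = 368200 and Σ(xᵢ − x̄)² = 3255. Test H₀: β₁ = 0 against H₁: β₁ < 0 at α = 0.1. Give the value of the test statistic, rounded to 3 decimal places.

MSE = SSE/(n − 2) = 368200/24 = 15341.7.
SE(b₁) = √(MSE/Sₓₓ) = √(15341.7/3255) = 2.171.
t = -1.6683 / 2.171 = -0.768.
df = n − 2 = 24.
One-sided p ≈ 0.2249, which is ≥ 0.1, so fail to reject H₀.
The data do not give significant evidence that the true slope on curing temperature is negative.

t = -0.768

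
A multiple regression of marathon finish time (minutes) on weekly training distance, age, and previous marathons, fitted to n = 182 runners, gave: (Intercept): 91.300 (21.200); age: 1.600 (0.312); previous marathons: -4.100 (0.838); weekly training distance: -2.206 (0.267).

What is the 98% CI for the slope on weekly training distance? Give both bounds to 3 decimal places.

(-2.833, -1.579)

Read off: b = -2.206, SE = 0.267 for weekly training distance.
df = n − k − 1 = 182 − 3 − 1 = 178.
t* = t_{0.01, 178} = 2.347479.
Margin = t* × SE = 2.347479 × 0.267 = 0.62678.
CI: -2.206 ± 0.62678 → (-2.833, -1.579).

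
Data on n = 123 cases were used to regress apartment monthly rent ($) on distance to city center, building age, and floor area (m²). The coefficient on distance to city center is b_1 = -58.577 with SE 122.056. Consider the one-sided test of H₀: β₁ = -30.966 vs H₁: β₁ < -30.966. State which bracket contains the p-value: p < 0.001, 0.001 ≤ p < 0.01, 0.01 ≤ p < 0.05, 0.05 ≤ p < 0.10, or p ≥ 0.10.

p ≥ 0.10

t = (-58.577 − (-30.966)) / 122.056 = -0.226.
df = n − k − 1 = 123 − 3 − 1 = 119.
One-sided p = P(T_{119} < t) ≈ 0.4107.
So p ≥ 0.10.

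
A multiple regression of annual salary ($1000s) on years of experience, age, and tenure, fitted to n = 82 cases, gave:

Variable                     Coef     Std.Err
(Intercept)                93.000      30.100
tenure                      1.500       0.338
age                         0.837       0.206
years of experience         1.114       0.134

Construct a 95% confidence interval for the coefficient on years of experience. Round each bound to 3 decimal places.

Read off: b = 1.114, SE = 0.134 for years of experience.
df = n − k − 1 = 82 − 3 − 1 = 78.
t* = t_{0.025, 78} = 1.990847.
Margin = t* × SE = 1.990847 × 0.134 = 0.26677.
CI: 1.114 ± 0.26677 → (0.847, 1.381).

(0.847, 1.381)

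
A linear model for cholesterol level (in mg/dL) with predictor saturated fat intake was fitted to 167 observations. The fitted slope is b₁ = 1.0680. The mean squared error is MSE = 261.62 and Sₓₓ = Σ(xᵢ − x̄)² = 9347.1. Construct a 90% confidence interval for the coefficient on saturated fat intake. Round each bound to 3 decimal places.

SE(b₁) = √(MSE/Sₓₓ) = √(261.62/9347.1) = 0.1673.
df = n − 2 = 165.
t* = t_{0.05, 165} = 1.654141.
Margin = t* × SE = 1.654141 × 0.1673 = 0.27674.
CI: 1.0680 ± 0.27674 → (0.791, 1.345).
With 90% confidence, each one-unit increase in saturated fat intake is associated with a change of between 0.791 and 1.345 mg/dL in cholesterol level.

(0.791, 1.345)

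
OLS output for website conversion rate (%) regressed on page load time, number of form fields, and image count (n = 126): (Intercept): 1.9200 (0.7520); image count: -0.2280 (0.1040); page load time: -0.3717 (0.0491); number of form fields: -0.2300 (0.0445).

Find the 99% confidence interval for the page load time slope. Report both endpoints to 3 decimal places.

Read off: b = -0.3717, SE = 0.0491 for page load time.
df = n − k − 1 = 126 − 3 − 1 = 122.
t* = t_{0.005, 122} = 2.616729.
Margin = t* × SE = 2.616729 × 0.0491 = 0.12848.
CI: -0.3717 ± 0.12848 → (-0.500, -0.243).

(-0.500, -0.243)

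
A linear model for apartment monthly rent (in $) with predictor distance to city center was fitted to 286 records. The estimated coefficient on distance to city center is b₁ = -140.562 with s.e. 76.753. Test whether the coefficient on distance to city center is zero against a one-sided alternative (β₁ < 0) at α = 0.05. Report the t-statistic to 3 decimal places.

H₀: β₁ = 0 vs H₁: β₁ < 0.
t = (b₁ − β₁⁰)/SE = -140.562 / 76.753 = -1.831.
df = n − 2 = 286 − 2 = 284.
One-sided p ≈ 0.0340, which is < 0.05, so reject H₀.
There is evidence that the true slope on distance to city center is negative.

t = -1.831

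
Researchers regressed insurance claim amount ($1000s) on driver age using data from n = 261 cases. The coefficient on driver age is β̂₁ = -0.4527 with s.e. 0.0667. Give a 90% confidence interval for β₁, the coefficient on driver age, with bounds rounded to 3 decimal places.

df = n − 2 = 261 − 2 = 259.
t* = t_{0.05, 259} = 1.650758.
Margin = t* × SE = 1.650758 × 0.0667 = 0.11011.
CI: -0.4527 ± 0.11011 → (-0.563, -0.343).
With 90% confidence, each one-unit increase in driver age is associated with a change of between -0.563 and -0.343 $1000s in insurance claim amount.

(-0.563, -0.343)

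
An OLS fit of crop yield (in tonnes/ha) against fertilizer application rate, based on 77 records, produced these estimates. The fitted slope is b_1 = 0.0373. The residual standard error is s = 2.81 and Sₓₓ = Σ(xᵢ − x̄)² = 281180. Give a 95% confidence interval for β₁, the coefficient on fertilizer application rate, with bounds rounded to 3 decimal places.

SE(b_1) = s/√Sₓₓ = 2.81/√281180 = 0.00529925.
df = n − 2 = 75.
t* = t_{0.025, 75} = 1.992102.
Margin = t* × SE = 1.992102 × 0.00529925 = 0.01056.
CI: 0.0373 ± 0.01056 → (0.027, 0.048).
With 95% confidence, each one-unit increase in fertilizer application rate is associated with a change of between 0.027 and 0.048 tonnes/ha in crop yield.

(0.027, 0.048)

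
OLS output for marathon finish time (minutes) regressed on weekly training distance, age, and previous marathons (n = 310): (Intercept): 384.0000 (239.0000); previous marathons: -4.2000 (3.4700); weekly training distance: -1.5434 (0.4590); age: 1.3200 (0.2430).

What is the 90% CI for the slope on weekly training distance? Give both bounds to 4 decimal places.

(-2.3007, -0.7861)

Read off: b = -1.5434, SE = 0.4590 for weekly training distance.
df = n − k − 1 = 310 − 3 − 1 = 306.
t* = t_{0.05, 306} = 1.649848.
Margin = t* × SE = 1.649848 × 0.4590 = 0.757280.
CI: -1.5434 ± 0.757280 → (-2.3007, -0.7861).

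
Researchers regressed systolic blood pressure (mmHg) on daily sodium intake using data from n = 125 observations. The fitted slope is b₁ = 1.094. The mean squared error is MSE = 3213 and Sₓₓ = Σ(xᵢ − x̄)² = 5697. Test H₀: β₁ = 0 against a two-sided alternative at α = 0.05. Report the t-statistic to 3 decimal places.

SE(b₁) = √(MSE/Sₓₓ) = √(3213/5697) = 0.750987.
t = 1.094 / 0.750987 = 1.457.
df = n − 2 = 123.
Two-sided p ≈ 0.1477, which is ≥ 0.05, so fail to reject H₀.
The data do not give significant evidence of an association between daily sodium intake and systolic blood pressure.

t = 1.457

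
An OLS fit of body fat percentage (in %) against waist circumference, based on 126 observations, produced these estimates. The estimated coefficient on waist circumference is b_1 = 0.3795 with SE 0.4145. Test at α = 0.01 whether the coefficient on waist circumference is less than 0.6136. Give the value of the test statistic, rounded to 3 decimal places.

H₀: β₁ = 0.6136 vs H₁: β₁ < 0.6136.
t = (b_1 − β₁⁰)/SE = (0.3795 − 0.6136) / 0.4145 = -0.565.
df = n − 2 = 126 − 2 = 124.
One-sided p ≈ 0.2866, which is ≥ 0.01, so fail to reject H₀.
The data do not give significant evidence that the true slope on waist circumference is below 0.6136 % per unit.

t = -0.565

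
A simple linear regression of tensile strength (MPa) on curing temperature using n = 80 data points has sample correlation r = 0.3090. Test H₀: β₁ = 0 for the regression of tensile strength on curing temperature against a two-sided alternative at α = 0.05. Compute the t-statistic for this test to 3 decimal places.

t = r·√(n − 2)/√(1 − r²) = 0.3090·√78/√0.904519 = 2.869.
df = n − 2 = 78.
Two-sided p ≈ 0.0053, which is < 0.05, so reject H₀.
There is evidence of a linear association between curing temperature and tensile strength.

t = 2.869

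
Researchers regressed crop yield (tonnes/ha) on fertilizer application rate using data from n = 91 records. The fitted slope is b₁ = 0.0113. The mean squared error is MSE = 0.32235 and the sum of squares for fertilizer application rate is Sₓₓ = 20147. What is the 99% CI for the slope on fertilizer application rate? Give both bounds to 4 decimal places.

SE(b₁) = √(MSE/Sₓₓ) = √(0.32235/20147) = 0.00399999.
df = n − 2 = 89.
t* = t_{0.005, 89} = 2.632204.
Margin = t* × SE = 2.632204 × 0.00399999 = 0.010529.
CI: 0.0113 ± 0.010529 → (0.0008, 0.0218).
With 99% confidence, each one-unit increase in fertilizer application rate is associated with a change of between 0.0008 and 0.0218 tonnes/ha in crop yield.

(0.0008, 0.0218)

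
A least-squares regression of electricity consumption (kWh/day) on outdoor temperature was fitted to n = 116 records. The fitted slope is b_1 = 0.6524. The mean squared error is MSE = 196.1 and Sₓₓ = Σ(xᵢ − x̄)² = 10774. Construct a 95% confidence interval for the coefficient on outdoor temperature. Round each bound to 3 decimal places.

SE(b_1) = √(MSE/Sₓₓ) = √(196.1/10774) = 0.134912.
df = n − 2 = 114.
t* = t_{0.025, 114} = 1.980992.
Margin = t* × SE = 1.980992 × 0.134912 = 0.26726.
CI: 0.6524 ± 0.26726 → (0.385, 0.920).
With 95% confidence, each one-unit increase in outdoor temperature is associated with a change of between 0.385 and 0.920 kWh/day in electricity consumption.

(0.385, 0.920)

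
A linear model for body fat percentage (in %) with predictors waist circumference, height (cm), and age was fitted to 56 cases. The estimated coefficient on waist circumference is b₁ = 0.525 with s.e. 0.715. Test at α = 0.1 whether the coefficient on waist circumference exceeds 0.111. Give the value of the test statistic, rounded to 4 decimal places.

t = 0.5790

H₀: β₁ = 0.111 vs H₁: β₁ > 0.111.
t = (b₁ − β₁⁰)/SE = (0.525 − 0.111) / 0.715 = 0.5790.
df = n − k − 1 = 56 − 3 − 1 = 52.
One-sided p ≈ 0.2825, which is ≥ 0.1, so fail to reject H₀.
The data do not give significant evidence that the true slope on waist circumference exceeds 0.111 % per unit, holding the other predictors fixed.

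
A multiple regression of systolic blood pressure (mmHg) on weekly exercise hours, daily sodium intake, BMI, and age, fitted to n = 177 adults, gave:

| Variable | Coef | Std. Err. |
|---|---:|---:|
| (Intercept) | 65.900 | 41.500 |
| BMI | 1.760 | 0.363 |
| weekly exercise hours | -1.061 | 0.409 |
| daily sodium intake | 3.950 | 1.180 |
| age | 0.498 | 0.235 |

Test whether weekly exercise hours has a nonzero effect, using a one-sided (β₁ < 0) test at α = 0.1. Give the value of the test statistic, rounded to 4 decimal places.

t = -2.5941

Read off: b = -1.061, SE = 0.409 for weekly exercise hours.
H₀: β₁ = 0 vs H₁: β₁ < 0.
t = -1.061 / 0.409 = -2.5941.
df = n − k − 1 = 177 − 4 − 1 = 172.
One-sided p ≈ 0.0052, which is < 0.1, so reject H₀.
There is evidence that the true slope on weekly exercise hours is negative, holding the other predictors fixed.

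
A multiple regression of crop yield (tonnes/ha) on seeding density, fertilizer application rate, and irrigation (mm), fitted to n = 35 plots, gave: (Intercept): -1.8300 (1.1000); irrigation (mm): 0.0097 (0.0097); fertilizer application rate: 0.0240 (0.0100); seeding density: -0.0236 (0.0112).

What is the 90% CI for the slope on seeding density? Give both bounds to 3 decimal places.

(-0.043, -0.005)

Read off: b = -0.0236, SE = 0.0112 for seeding density.
df = n − k − 1 = 35 − 3 − 1 = 31.
t* = t_{0.05, 31} = 1.695519.
Margin = t* × SE = 1.695519 × 0.0112 = 0.01899.
CI: -0.0236 ± 0.01899 → (-0.043, -0.005).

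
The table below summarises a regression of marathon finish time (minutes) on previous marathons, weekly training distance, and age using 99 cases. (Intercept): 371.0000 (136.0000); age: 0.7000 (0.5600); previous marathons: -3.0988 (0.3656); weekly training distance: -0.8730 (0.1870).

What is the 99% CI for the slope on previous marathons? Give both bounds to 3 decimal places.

Read off: b = -3.0988, SE = 0.3656 for previous marathons.
df = n − k − 1 = 99 − 3 − 1 = 95.
t* = t_{0.005, 95} = 2.628576.
Margin = t* × SE = 2.628576 × 0.3656 = 0.96101.
CI: -3.0988 ± 0.96101 → (-4.060, -2.138).

(-4.060, -2.138)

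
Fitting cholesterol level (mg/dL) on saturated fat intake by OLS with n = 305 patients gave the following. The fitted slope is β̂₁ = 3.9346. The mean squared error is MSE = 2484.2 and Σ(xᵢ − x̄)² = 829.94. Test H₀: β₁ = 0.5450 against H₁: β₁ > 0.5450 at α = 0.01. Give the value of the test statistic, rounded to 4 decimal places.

SE(β̂₁) = √(MSE/Sₓₓ) = √(2484.2/829.94) = 1.73009.
t = (3.9346 − 0.5450) / 1.73009 = 1.9592.
df = n − 2 = 303.
One-sided p ≈ 0.0255, which is ≥ 0.01, so fail to reject H₀.
The data do not give significant evidence that the true slope on saturated fat intake exceeds 0.5450 mg/dL per unit.

t = 1.9592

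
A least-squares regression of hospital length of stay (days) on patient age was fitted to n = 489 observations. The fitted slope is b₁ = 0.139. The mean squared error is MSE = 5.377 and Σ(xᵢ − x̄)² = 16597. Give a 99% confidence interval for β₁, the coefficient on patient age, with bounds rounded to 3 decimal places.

(0.092, 0.186)

SE(b₁) = √(MSE/Sₓₓ) = √(5.377/16597) = 0.0179993.
df = n − 2 = 487.
t* = t_{0.005, 487} = 2.585962.
Margin = t* × SE = 2.585962 × 0.0179993 = 0.04655.
CI: 0.139 ± 0.04655 → (0.092, 0.186).
With 99% confidence, each one-unit increase in patient age is associated with a change of between 0.092 and 0.186 days in hospital length of stay.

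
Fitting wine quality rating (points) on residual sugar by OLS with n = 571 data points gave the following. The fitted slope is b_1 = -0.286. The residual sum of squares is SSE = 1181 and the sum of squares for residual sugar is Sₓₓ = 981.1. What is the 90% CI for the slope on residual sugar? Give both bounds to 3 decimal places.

MSE = SSE/(n − 2) = 1181/569 = 2.07557.
SE(b_1) = √(MSE/Sₓₓ) = √(2.07557/981.1) = 0.0459952.
df = n − 2 = 569.
t* = t_{0.05, 569} = 1.647536.
Margin = t* × SE = 1.647536 × 0.0459952 = 0.07578.
CI: -0.286 ± 0.07578 → (-0.362, -0.210).
With 90% confidence, each one-unit increase in residual sugar is associated with a change of between -0.362 and -0.210 points in wine quality rating.

(-0.362, -0.210)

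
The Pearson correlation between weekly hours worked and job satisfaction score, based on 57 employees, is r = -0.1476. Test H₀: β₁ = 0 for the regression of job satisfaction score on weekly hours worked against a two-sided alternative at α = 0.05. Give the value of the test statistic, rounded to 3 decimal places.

t = r·√(n − 2)/√(1 − r²) = -0.1476·√55/√0.978214 = -1.107.
df = n − 2 = 55.
Two-sided p ≈ 0.2732, which is ≥ 0.05, so fail to reject H₀.
The data do not give significant evidence of a linear association between weekly hours worked and job satisfaction score.

t = -1.107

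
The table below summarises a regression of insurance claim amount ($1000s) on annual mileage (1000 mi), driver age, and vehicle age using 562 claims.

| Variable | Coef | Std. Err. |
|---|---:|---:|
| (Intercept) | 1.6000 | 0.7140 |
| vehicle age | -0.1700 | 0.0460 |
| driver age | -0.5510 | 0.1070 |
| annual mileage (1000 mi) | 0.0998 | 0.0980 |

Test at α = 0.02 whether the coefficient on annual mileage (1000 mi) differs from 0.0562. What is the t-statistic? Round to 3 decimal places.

Read off: b = 0.0998, SE = 0.0980 for annual mileage (1000 mi).
H₀: β₁ = 0.0562 vs H₁: β₁ ≠ 0.0562.
t = (0.0998 − 0.0562) / 0.0980 = 0.445.
df = n − k − 1 = 562 − 3 − 1 = 558.
Two-sided p ≈ 0.6566, which is ≥ 0.02, so fail to reject H₀.
The data are consistent with a true slope of 0.0562 $1000s per unit of annual mileage (1000 mi), holding the other predictors fixed.

t = 0.445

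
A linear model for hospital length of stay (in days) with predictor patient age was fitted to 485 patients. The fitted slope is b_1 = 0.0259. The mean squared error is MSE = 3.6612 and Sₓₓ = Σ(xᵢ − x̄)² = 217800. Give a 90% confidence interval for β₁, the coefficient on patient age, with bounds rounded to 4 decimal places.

SE(b_1) = √(MSE/Sₓₓ) = √(3.6612/217800) = 0.00409999.
df = n − 2 = 483.
t* = t_{0.05, 483} = 1.648015.
Margin = t* × SE = 1.648015 × 0.00409999 = 0.006757.
CI: 0.0259 ± 0.006757 → (0.0191, 0.0327).
With 90% confidence, each one-unit increase in patient age is associated with a change of between 0.0191 and 0.0327 days in hospital length of stay.

(0.0191, 0.0327)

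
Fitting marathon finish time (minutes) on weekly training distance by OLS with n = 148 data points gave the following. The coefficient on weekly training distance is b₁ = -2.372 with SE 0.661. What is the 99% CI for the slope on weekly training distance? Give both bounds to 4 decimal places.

(-4.0972, -0.6468)

df = n − 2 = 148 − 2 = 146.
t* = t_{0.005, 146} = 2.609923.
Margin = t* × SE = 2.609923 × 0.661 = 1.725159.
CI: -2.372 ± 1.725159 → (-4.0972, -0.6468).
With 99% confidence, each one-unit increase in weekly training distance is associated with a change of between -4.0972 and -0.6468 minutes in marathon finish time.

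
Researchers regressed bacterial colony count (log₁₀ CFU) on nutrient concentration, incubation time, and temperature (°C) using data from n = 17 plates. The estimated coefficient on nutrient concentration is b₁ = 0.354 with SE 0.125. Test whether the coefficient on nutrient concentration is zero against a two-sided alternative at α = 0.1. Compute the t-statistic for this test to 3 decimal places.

t = 2.832

H₀: β₁ = 0 vs H₁: β₁ ≠ 0.
t = (b₁ − β₁⁰)/SE = 0.354 / 0.125 = 2.832.
df = n − k − 1 = 17 − 3 − 1 = 13.
Two-sided p ≈ 0.0141, which is < 0.1, so reject H₀.
There is evidence that nutrient concentration is associated with bacterial colony count, holding the other predictors fixed.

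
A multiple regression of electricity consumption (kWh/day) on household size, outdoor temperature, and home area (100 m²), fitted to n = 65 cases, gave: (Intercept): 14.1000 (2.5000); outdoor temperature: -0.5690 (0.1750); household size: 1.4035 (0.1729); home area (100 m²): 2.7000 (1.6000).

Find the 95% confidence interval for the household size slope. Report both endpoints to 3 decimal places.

(1.058, 1.749)

Read off: b = 1.4035, SE = 0.1729 for household size.
df = n − k − 1 = 65 − 3 − 1 = 61.
t* = t_{0.025, 61} = 1.999624.
Margin = t* × SE = 1.999624 × 0.1729 = 0.34573.
CI: 1.4035 ± 0.34573 → (1.058, 1.749).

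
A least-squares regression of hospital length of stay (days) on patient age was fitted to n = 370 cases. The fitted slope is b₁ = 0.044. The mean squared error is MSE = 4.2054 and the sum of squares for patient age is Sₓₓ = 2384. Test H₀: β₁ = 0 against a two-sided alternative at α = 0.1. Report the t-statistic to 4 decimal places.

SE(b₁) = √(MSE/Sₓₓ) = √(4.2054/2384) = 0.0420001.
t = 0.044 / 0.0420001 = 1.0476.
df = n − 2 = 368.
Two-sided p ≈ 0.2955, which is ≥ 0.1, so fail to reject H₀.
The data do not give significant evidence of an association between patient age and hospital length of stay.

t = 1.0476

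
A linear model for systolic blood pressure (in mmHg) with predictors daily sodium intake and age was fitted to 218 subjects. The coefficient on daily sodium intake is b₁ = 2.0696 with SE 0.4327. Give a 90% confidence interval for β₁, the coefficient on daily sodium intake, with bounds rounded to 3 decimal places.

(1.355, 2.784)

df = n − k − 1 = 218 − 2 − 1 = 215.
t* = t_{0.05, 215} = 1.651972.
Margin = t* × SE = 1.651972 × 0.4327 = 0.71481.
CI: 2.0696 ± 0.71481 → (1.355, 2.784).
With 90% confidence, each one-unit increase in daily sodium intake is associated with a change of between 1.355 and 2.784 mmHg in systolic blood pressure, holding the other predictors fixed.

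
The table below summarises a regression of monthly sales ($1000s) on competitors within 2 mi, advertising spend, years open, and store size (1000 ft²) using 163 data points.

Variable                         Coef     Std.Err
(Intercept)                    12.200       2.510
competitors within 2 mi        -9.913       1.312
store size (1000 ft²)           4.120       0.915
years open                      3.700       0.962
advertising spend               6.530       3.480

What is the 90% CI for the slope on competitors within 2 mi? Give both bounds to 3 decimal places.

(-12.084, -7.742)

Read off: b = -9.913, SE = 1.312 for competitors within 2 mi.
df = n − k − 1 = 163 − 4 − 1 = 158.
t* = t_{0.05, 158} = 1.654555.
Margin = t* × SE = 1.654555 × 1.312 = 2.17078.
CI: -9.913 ± 2.17078 → (-12.084, -7.742).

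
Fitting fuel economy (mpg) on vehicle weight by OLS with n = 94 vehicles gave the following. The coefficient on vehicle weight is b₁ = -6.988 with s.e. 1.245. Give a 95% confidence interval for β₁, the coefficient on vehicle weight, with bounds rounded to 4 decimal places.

df = n − 2 = 94 − 2 = 92.
t* = t_{0.025, 92} = 1.986086.
Margin = t* × SE = 1.986086 × 1.245 = 2.472677.
CI: -6.988 ± 2.472677 → (-9.4607, -4.5153).
With 95% confidence, each one-unit increase in vehicle weight is associated with a change of between -9.4607 and -4.5153 mpg in fuel economy.

(-9.4607, -4.5153)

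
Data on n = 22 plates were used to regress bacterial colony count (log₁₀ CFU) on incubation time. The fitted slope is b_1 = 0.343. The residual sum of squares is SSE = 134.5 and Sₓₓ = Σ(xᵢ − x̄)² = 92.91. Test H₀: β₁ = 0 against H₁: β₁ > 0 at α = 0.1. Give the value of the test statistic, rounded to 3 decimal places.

MSE = SSE/(n − 2) = 134.5/20 = 6.725.
SE(b_1) = √(MSE/Sₓₓ) = √(6.725/92.91) = 0.269039.
t = 0.343 / 0.269039 = 1.275.
df = n − 2 = 20.
One-sided p ≈ 0.1085, which is ≥ 0.1, so fail to reject H₀.
The data do not give significant evidence that the true slope on incubation time is positive.

t = 1.275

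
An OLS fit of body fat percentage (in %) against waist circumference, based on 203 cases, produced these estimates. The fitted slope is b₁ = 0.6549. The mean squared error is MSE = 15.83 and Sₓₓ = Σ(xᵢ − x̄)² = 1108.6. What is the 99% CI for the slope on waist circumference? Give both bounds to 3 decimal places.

(0.344, 0.966)

SE(b₁) = √(MSE/Sₓₓ) = √(15.83/1108.6) = 0.119496.
df = n − 2 = 201.
t* = t_{0.005, 201} = 2.60051.
Margin = t* × SE = 2.60051 × 0.119496 = 0.31075.
CI: 0.6549 ± 0.31075 → (0.344, 0.966).
With 99% confidence, each one-unit increase in waist circumference is associated with a change of between 0.344 and 0.966 % in body fat percentage.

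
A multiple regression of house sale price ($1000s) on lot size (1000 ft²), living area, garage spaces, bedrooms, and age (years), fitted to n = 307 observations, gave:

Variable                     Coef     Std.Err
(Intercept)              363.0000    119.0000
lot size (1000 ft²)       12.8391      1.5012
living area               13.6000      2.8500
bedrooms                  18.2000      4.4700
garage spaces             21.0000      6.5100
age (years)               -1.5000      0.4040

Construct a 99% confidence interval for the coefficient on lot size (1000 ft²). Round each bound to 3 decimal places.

Read off: b = 12.8391, SE = 1.5012 for lot size (1000 ft²).
df = n − k − 1 = 307 − 5 − 1 = 301.
t* = t_{0.005, 301} = 2.592261.
Margin = t* × SE = 2.592261 × 1.5012 = 3.89150.
CI: 12.8391 ± 3.89150 → (8.948, 16.731).

(8.948, 16.731)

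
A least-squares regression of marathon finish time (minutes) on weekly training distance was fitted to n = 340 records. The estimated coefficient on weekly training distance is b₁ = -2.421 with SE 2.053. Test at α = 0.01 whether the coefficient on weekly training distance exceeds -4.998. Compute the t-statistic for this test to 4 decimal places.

H₀: β₁ = -4.998 vs H₁: β₁ > -4.998.
t = (b₁ − β₁⁰)/SE = (-2.421 − (-4.998)) / 2.053 = 1.2552.
df = n − 2 = 340 − 2 = 338.
One-sided p ≈ 0.1051, which is ≥ 0.01, so fail to reject H₀.
The data do not give significant evidence that the true slope on weekly training distance exceeds -4.998 minutes per unit.

t = 1.2552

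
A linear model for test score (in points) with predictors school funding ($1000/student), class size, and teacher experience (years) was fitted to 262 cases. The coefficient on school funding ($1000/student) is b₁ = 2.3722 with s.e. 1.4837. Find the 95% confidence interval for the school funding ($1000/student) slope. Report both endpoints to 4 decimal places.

df = n − k − 1 = 262 − 3 − 1 = 258.
t* = t_{0.025, 258} = 1.969201.
Margin = t* × SE = 1.969201 × 1.4837 = 2.921704.
CI: 2.3722 ± 2.921704 → (-0.5495, 5.2939).
With 95% confidence, each one-unit increase in school funding ($1000/student) is associated with a change of between -0.5495 and 5.2939 points in test score, holding the other predictors fixed.

(-0.5495, 5.2939)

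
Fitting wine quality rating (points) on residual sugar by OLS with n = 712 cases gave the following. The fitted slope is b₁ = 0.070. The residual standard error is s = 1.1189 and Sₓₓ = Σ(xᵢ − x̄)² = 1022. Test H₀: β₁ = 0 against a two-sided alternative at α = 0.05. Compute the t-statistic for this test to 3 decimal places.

SE(b₁) = s/√Sₓₓ = 1.1189/√1022 = 0.0349998.
t = 0.070 / 0.0349998 = 2.000.
df = n − 2 = 710.
Two-sided p ≈ 0.0459, which is < 0.05, so reject H₀.
There is evidence that residual sugar is associated with wine quality rating.

t = 2.000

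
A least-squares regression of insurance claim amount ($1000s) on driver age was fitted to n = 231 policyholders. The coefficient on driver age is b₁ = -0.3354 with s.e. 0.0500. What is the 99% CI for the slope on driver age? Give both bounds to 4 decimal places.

(-0.4653, -0.2055)

df = n − 2 = 231 − 2 = 229.
t* = t_{0.005, 229} = 2.597468.
Margin = t* × SE = 2.597468 × 0.0500 = 0.129873.
CI: -0.3354 ± 0.129873 → (-0.4653, -0.2055).
With 99% confidence, each one-unit increase in driver age is associated with a change of between -0.4653 and -0.2055 $1000s in insurance claim amount.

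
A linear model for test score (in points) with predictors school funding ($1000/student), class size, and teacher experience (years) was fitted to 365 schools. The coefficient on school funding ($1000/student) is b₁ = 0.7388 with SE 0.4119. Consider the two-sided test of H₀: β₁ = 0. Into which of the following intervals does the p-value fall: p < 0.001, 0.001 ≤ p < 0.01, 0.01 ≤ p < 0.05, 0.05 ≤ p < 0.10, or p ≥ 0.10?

0.05 ≤ p < 0.10

t = 0.7388 / 0.4119 = 1.794.
df = n − k − 1 = 365 − 3 − 1 = 361.
Two-sided p = 2·P(T_{361} > |t|) ≈ 0.0737.
So 0.05 ≤ p < 0.10.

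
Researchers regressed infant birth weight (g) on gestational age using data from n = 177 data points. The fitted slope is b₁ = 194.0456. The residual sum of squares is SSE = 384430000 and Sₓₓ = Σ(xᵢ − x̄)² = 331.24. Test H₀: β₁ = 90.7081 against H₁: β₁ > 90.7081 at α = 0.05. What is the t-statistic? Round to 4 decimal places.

MSE = SSE/(n − 2) = 384430000/175 = 2.19674e+06.
SE(b₁) = √(MSE/Sₓₓ) = √(2.19674e+06/331.24) = 81.4363.
t = (194.0456 − 90.7081) / 81.4363 = 1.2689.
df = n − 2 = 175.
One-sided p ≈ 0.1031, which is ≥ 0.05, so fail to reject H₀.
The data do not give significant evidence that the true slope on gestational age exceeds 90.7081 g per unit.

t = 1.2689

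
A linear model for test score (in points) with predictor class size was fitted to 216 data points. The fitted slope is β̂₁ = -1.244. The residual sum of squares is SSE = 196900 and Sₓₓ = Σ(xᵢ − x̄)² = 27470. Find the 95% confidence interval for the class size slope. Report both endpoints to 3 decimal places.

MSE = SSE/(n − 2) = 196900/214 = 920.093.
SE(β̂₁) = √(MSE/Sₓₓ) = √(920.093/27470) = 0.183015.
df = n − 2 = 214.
t* = t_{0.025, 214} = 1.971111.
Margin = t* × SE = 1.971111 × 0.183015 = 0.36074.
CI: -1.244 ± 0.36074 → (-1.605, -0.883).
With 95% confidence, each one-unit increase in class size is associated with a change of between -1.605 and -0.883 points in test score.

(-1.605, -0.883)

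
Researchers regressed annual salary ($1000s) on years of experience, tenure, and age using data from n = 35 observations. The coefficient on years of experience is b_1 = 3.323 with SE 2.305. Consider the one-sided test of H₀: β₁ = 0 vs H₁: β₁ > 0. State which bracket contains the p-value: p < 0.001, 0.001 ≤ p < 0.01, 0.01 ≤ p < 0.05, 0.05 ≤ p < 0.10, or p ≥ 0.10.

0.05 ≤ p < 0.10

t = 3.323 / 2.305 = 1.442.
df = n − k − 1 = 35 − 3 − 1 = 31.
One-sided p = P(T_{31} > t) ≈ 0.0797.
So 0.05 ≤ p < 0.10.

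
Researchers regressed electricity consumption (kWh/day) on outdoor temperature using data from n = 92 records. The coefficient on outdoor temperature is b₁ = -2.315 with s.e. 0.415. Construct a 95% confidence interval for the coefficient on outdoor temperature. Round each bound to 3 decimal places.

df = n − 2 = 92 − 2 = 90.
t* = t_{0.025, 90} = 1.986675.
Margin = t* × SE = 1.986675 × 0.415 = 0.82447.
CI: -2.315 ± 0.82447 → (-3.139, -1.491).
With 95% confidence, each one-unit increase in outdoor temperature is associated with a change of between -3.139 and -1.491 kWh/day in electricity consumption.

(-3.139, -1.491)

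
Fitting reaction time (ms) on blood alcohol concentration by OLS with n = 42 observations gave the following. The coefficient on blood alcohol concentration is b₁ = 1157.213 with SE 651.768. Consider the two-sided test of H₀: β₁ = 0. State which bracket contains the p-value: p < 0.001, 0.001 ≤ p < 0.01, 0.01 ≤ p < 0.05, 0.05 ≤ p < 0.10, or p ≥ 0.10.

0.05 ≤ p < 0.10

t = 1157.213 / 651.768 = 1.775.
df = n − 2 = 42 − 2 = 40.
Two-sided p = 2·P(T_{40} > |t|) ≈ 0.0834.
So 0.05 ≤ p < 0.10.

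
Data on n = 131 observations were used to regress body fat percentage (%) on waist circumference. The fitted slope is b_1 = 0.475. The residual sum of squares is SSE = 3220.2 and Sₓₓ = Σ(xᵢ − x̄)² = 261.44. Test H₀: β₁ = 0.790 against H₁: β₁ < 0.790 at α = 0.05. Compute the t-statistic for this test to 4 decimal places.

t = -1.0194

MSE = SSE/(n − 2) = 3220.2/129 = 24.9628.
SE(b_1) = √(MSE/Sₓₓ) = √(24.9628/261.44) = 0.309001.
t = (0.475 − 0.790) / 0.309001 = -1.0194.
df = n − 2 = 129.
One-sided p ≈ 0.1550, which is ≥ 0.05, so fail to reject H₀.
The data do not give significant evidence that the true slope on waist circumference is below 0.790 % per unit.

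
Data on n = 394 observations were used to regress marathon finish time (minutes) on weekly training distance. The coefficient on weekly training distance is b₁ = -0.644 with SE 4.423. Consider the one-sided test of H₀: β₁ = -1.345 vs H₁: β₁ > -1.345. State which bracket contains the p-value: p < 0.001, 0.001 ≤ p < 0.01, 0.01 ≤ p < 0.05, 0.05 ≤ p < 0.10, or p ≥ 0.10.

p ≥ 0.10

t = (-0.644 − (-1.345)) / 4.423 = 0.158.
df = n − 2 = 394 − 2 = 392.
One-sided p = P(T_{392} > t) ≈ 0.4371.
So p ≥ 0.10.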